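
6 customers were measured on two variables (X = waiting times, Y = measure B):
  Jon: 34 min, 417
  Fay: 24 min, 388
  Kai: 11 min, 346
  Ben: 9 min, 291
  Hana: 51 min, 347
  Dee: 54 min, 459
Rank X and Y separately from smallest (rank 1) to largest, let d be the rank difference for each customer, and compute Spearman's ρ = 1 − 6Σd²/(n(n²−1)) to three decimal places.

0.829

Ranks of variable 1: 4, 3, 2, 1, 5, 6
Ranks of variable 2: 5, 4, 2, 1, 3, 6
d = r₁ − r₂: -1, -1, 0, 0, 2, 0
d²: 1, 1, 0, 0, 4, 0; Σd² = 6
ρ = 1 − 6·6/(6·35) = 1 − 36/210 = 0.829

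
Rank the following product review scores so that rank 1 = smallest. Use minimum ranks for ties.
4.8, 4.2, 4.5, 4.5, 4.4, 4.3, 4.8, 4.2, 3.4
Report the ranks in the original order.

Sorted (ascending): 3.4, 4.2, 4.2, 4.3, 4.4, 4.5, 4.5, 4.8, 4.8
The 2 values of 4.2 occupy positions 2–3 → each gets rank 2.
The 2 values of 4.5 occupy positions 6–7 → each gets rank 6.
The 2 values of 4.8 occupy positions 8–9 → each gets rank 8.

8, 2, 6, 6, 5, 4, 8, 2, 1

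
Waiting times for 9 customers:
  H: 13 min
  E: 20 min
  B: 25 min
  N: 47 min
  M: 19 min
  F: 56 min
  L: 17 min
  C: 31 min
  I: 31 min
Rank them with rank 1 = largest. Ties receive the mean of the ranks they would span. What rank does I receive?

Sorted (descending): 56, 47, 31, 31, 25, 20, 19, 17, 13
The 2 values of 31 occupy positions 3–4 → average rank (3+4)/2 = 3.5.
I has value 31 min → rank 3.5.

3.5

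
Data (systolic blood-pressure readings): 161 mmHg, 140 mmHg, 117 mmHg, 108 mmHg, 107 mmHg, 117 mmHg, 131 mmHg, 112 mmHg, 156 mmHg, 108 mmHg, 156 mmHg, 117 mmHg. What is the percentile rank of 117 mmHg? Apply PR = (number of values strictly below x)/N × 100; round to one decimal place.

33.3

N = 12.
Strictly below 117: 4. Equal to 117: 3.
PR = 4/12 × 100 = 33.3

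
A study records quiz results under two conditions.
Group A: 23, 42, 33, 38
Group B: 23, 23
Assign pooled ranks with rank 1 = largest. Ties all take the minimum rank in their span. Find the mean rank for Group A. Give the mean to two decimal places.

2.50

Sorted (descending): 42, 38, 33, 23, 23, 23
The 3 values of 23 occupy positions 4–6 → each gets rank 4.
Group A values → pooled ranks: 23→4, 42→1, 33→3, 38→2
Mean rank = (4 + 1 + 3 + 2) / 4 = 2.50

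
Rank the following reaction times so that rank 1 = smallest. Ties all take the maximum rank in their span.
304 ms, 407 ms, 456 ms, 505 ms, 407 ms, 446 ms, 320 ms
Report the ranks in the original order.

Sorted (ascending): 304, 320, 407, 407, 446, 456, 505
The 2 values of 407 occupy positions 3–4 → each gets rank 4.

1, 4, 6, 7, 4, 5, 2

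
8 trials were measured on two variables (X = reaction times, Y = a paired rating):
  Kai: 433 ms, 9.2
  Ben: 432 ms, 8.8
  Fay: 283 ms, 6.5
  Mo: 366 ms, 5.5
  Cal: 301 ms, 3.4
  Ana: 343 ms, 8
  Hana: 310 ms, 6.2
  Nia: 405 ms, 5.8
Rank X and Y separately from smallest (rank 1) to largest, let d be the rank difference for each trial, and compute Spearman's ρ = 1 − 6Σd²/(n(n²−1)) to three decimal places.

Ranks of variable 1: 8, 7, 1, 5, 2, 4, 3, 6
Ranks of variable 2: 8, 7, 5, 2, 1, 6, 4, 3
d = r₁ − r₂: 0, 0, -4, 3, 1, -2, -1, 3
d²: 0, 0, 16, 9, 1, 4, 1, 9; Σd² = 40
ρ = 1 − 6·40/(8·63) = 1 − 240/504 = 0.524

0.524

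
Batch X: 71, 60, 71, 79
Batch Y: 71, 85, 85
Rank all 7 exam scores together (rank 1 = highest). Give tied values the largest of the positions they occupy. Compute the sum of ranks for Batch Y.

10

Sorted (descending): 85, 85, 79, 71, 71, 71, 60
The 2 values of 85 occupy positions 1–2 → each gets rank 2.
The 3 values of 71 occupy positions 4–6 → each gets rank 6.
Batch Y values → pooled ranks: 71→6, 85→2, 85→2
Rank sum = 6 + 2 + 2 = 10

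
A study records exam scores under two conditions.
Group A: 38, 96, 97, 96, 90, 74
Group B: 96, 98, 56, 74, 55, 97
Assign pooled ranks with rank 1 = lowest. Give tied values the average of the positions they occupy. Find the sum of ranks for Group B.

Sorted (ascending): 38, 55, 56, 74, 74, 90, 96, 96, 96, 97, 97, 98
The 2 values of 74 occupy positions 4–5 → average rank (4+5)/2 = 4.5.
The 3 values of 96 occupy positions 7–9 → average rank 8.
The 2 values of 97 occupy positions 10–11 → average rank (10+11)/2 = 10.5.
Group B values → pooled ranks: 96→8, 98→12, 56→3, 74→4.5, 55→2, 97→10.5
Rank sum = 8 + 12 + 3 + 4.5 + 2 + 10.5 = 40

40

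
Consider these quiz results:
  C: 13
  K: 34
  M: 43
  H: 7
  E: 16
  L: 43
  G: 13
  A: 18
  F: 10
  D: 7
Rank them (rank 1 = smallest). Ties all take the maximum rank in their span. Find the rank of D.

2

Sorted (ascending): 7, 7, 10, 13, 13, 16, 18, 34, 43, 43
The 2 values of 7 occupy positions 1–2 → each gets rank 2.
The 2 values of 13 occupy positions 4–5 → each gets rank 5.
The 2 values of 43 occupy positions 9–10 → each gets rank 10.
D has value 7 → rank 2.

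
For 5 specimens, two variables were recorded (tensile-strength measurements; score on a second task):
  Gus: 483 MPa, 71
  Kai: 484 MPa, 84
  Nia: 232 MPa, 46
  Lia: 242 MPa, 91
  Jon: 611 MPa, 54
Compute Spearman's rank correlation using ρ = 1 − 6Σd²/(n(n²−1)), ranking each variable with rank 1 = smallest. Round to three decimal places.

Ranks of variable 1: 3, 4, 1, 2, 5
Ranks of variable 2: 3, 4, 1, 5, 2
d = r₁ − r₂: 0, 0, 0, -3, 3
d²: 0, 0, 0, 9, 9; Σd² = 18
ρ = 1 − 6·18/(5·24) = 1 − 108/120 = 0.100

0.100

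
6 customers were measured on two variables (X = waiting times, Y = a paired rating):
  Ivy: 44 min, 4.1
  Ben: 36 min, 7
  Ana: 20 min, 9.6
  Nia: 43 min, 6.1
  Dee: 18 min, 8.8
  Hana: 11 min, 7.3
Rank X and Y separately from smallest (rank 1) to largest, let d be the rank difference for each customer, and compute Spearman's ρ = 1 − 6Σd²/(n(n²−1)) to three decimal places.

Ranks of variable 1: 6, 4, 3, 5, 2, 1
Ranks of variable 2: 1, 3, 6, 2, 5, 4
d = r₁ − r₂: 5, 1, -3, 3, -3, -3
d²: 25, 1, 9, 9, 9, 9; Σd² = 62
ρ = 1 − 6·62/(6·35) = 1 − 372/210 = -0.771

-0.771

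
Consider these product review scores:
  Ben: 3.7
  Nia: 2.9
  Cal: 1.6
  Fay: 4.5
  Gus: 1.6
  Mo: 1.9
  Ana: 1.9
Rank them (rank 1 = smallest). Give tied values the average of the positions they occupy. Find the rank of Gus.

1.5

Sorted (ascending): 1.6, 1.6, 1.9, 1.9, 2.9, 3.7, 4.5
The 2 values of 1.6 occupy positions 1–2 → average rank (1+2)/2 = 1.5.
The 2 values of 1.9 occupy positions 3–4 → average rank (3+4)/2 = 3.5.
Gus has value 1.6 → rank 1.5.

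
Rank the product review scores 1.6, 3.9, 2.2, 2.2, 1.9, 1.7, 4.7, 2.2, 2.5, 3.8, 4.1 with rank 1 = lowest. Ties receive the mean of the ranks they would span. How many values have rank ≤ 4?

Sorted (ascending): 1.6, 1.7, 1.9, 2.2, 2.2, 2.2, 2.5, 3.8, 3.9, 4.1, 4.7
The 3 values of 2.2 occupy positions 4–6 → average rank 5.
Ranks ≤ 4: {1, 2, 3} → 3 values.

3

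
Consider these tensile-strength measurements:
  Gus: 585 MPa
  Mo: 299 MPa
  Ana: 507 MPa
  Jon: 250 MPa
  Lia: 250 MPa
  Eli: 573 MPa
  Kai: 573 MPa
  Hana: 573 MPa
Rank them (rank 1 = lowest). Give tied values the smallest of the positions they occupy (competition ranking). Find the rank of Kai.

Sorted (ascending): 250, 250, 299, 507, 573, 573, 573, 585
The 2 values of 250 occupy positions 1–2 → each gets rank 1.
The 3 values of 573 occupy positions 5–7 → each gets rank 5.
Kai has value 573 MPa → rank 5.

5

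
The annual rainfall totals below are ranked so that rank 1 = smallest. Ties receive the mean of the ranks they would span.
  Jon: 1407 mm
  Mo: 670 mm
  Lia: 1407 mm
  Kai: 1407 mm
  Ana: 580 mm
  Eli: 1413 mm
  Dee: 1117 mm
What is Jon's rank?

5

Sorted (ascending): 580, 670, 1117, 1407, 1407, 1407, 1413
The 3 values of 1407 occupy positions 4–6 → average rank 5.
Jon has value 1407 mm → rank 5.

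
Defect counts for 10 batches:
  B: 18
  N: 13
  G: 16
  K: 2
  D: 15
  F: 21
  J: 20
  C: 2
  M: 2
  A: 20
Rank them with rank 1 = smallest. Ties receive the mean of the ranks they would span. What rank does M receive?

2

Sorted (ascending): 2, 2, 2, 13, 15, 16, 18, 20, 20, 21
The 3 values of 2 occupy positions 1–3 → average rank 2.
The 2 values of 20 occupy positions 8–9 → average rank (8+9)/2 = 8.5.
M has value 2 → rank 2.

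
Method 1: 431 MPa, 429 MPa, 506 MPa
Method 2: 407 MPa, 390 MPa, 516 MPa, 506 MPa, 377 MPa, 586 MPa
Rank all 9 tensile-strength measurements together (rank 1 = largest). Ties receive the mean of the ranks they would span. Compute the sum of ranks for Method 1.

Sorted (descending): 586, 516, 506, 506, 431, 429, 407, 390, 377
The 2 values of 506 occupy positions 3–4 → average rank (3+4)/2 = 3.5.
Method 1 values → pooled ranks: 431→5, 429→6, 506→3.5
Rank sum = 5 + 6 + 3.5 = 14.5

14.5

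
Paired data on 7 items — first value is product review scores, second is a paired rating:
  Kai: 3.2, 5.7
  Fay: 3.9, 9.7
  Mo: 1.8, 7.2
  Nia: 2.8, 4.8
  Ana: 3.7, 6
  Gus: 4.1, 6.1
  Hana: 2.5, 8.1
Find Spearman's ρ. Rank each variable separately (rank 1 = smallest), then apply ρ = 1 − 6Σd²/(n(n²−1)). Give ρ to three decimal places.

Ranks of variable 1: 4, 6, 1, 3, 5, 7, 2
Ranks of variable 2: 2, 7, 5, 1, 3, 4, 6
d = r₁ − r₂: 2, -1, -4, 2, 2, 3, -4
d²: 4, 1, 16, 4, 4, 9, 16; Σd² = 54
ρ = 1 − 6·54/(7·48) = 1 − 324/336 = 0.036

0.036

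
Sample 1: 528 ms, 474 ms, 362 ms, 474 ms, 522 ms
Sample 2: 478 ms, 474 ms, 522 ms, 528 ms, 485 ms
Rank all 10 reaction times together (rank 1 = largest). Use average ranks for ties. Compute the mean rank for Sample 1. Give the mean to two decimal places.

Sorted (descending): 528, 528, 522, 522, 485, 478, 474, 474, 474, 362
The 2 values of 528 occupy positions 1–2 → average rank (1+2)/2 = 1.5.
The 2 values of 522 occupy positions 3–4 → average rank (3+4)/2 = 3.5.
The 3 values of 474 occupy positions 7–9 → average rank 8.
Sample 1 values → pooled ranks: 528→1.5, 474→8, 362→10, 474→8, 522→3.5
Mean rank = (1.5 + 8 + 10 + 8 + 3.5) / 5 = 6.20

6.20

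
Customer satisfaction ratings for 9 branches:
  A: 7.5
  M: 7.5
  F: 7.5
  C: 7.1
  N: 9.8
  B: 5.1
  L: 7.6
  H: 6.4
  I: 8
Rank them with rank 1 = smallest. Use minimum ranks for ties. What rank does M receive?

4

Sorted (ascending): 5.1, 6.4, 7.1, 7.5, 7.5, 7.5, 7.6, 8, 9.8
The 3 values of 7.5 occupy positions 4–6 → each gets rank 4.
M has value 7.5 → rank 4.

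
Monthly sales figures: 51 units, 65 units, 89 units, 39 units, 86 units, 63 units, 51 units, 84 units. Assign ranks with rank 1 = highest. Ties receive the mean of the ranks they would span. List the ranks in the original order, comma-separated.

Sorted (descending): 89, 86, 84, 65, 63, 51, 51, 39
The 2 values of 51 occupy positions 6–7 → average rank (6+7)/2 = 6.5.

6.5, 4, 1, 8, 2, 5, 6.5, 3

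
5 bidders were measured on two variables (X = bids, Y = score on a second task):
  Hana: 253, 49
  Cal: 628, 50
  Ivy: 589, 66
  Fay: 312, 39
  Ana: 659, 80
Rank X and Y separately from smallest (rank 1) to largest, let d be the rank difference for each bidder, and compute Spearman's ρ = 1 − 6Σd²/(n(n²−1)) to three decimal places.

0.800

Ranks of variable 1: 1, 4, 3, 2, 5
Ranks of variable 2: 2, 3, 4, 1, 5
d = r₁ − r₂: -1, 1, -1, 1, 0
d²: 1, 1, 1, 1, 0; Σd² = 4
ρ = 1 − 6·4/(5·24) = 1 − 24/120 = 0.800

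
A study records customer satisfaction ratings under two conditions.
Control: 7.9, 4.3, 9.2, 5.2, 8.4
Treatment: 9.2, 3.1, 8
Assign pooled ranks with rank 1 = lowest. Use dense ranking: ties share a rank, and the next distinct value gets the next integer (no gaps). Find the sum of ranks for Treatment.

13

Sorted (ascending): 3.1, 4.3, 5.2, 7.9, 8, 8.4, 9.2, 9.2
The 2 values of 9.2 share dense rank 7.
Remaining distinct values take the next consecutive integers.
Treatment values → pooled ranks: 9.2→7, 3.1→1, 8→5
Rank sum = 7 + 1 + 5 = 13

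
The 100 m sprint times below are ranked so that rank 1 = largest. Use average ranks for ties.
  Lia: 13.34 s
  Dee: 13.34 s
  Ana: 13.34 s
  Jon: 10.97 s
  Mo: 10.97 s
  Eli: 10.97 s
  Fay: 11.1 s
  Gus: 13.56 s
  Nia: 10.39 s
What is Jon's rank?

Sorted (descending): 13.56, 13.34, 13.34, 13.34, 11.1, 10.97, 10.97, 10.97, 10.39
The 3 values of 13.34 occupy positions 2–4 → average rank 3.
The 3 values of 10.97 occupy positions 6–8 → average rank 7.
Jon has value 10.97 s → rank 7.

7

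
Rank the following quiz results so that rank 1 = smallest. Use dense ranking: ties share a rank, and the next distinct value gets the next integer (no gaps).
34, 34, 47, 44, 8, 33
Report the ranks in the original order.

3, 3, 5, 4, 1, 2

Sorted (ascending): 8, 33, 34, 34, 44, 47
The 2 values of 34 share dense rank 3.
Remaining distinct values take the next consecutive integers.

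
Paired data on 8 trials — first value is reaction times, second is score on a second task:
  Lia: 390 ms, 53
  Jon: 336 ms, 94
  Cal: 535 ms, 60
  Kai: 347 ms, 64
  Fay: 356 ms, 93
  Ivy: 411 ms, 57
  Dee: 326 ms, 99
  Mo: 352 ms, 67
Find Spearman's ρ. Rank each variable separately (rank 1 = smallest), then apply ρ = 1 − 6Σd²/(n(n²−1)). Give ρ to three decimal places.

-0.810

Ranks of variable 1: 6, 2, 8, 3, 5, 7, 1, 4
Ranks of variable 2: 1, 7, 3, 4, 6, 2, 8, 5
d = r₁ − r₂: 5, -5, 5, -1, -1, 5, -7, -1
d²: 25, 25, 25, 1, 1, 25, 49, 1; Σd² = 152
ρ = 1 − 6·152/(8·63) = 1 − 912/504 = -0.810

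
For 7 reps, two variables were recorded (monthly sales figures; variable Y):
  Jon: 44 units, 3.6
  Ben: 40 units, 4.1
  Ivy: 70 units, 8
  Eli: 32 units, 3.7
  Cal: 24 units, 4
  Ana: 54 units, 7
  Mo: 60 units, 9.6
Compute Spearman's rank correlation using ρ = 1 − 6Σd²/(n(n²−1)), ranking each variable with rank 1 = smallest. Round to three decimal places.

Ranks of variable 1: 4, 3, 7, 2, 1, 5, 6
Ranks of variable 2: 1, 4, 6, 2, 3, 5, 7
d = r₁ − r₂: 3, -1, 1, 0, -2, 0, -1
d²: 9, 1, 1, 0, 4, 0, 1; Σd² = 16
ρ = 1 − 6·16/(7·48) = 1 − 96/336 = 0.714

0.714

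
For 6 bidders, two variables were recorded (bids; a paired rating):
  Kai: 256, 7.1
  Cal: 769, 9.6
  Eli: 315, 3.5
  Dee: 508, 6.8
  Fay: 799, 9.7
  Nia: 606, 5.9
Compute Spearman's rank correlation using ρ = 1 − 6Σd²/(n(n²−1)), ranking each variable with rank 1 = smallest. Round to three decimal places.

Ranks of variable 1: 1, 5, 2, 3, 6, 4
Ranks of variable 2: 4, 5, 1, 3, 6, 2
d = r₁ − r₂: -3, 0, 1, 0, 0, 2
d²: 9, 0, 1, 0, 0, 4; Σd² = 14
ρ = 1 − 6·14/(6·35) = 1 − 84/210 = 0.600

0.600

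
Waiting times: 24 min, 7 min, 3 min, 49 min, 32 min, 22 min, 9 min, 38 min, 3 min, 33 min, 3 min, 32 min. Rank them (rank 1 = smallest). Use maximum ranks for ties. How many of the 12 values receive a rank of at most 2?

Sorted (ascending): 3, 3, 3, 7, 9, 22, 24, 32, 32, 33, 38, 49
The 3 values of 3 occupy positions 1–3 → each gets rank 3.
The 2 values of 32 occupy positions 8–9 → each gets rank 9.
Ranks ≤ 2: {} → 0 values.

0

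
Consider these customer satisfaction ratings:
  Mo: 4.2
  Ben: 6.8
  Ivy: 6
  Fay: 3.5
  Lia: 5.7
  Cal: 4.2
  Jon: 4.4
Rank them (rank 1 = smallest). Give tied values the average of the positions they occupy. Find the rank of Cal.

2.5

Sorted (ascending): 3.5, 4.2, 4.2, 4.4, 5.7, 6, 6.8
The 2 values of 4.2 occupy positions 2–3 → average rank (2+3)/2 = 2.5.
Cal has value 4.2 → rank 2.5.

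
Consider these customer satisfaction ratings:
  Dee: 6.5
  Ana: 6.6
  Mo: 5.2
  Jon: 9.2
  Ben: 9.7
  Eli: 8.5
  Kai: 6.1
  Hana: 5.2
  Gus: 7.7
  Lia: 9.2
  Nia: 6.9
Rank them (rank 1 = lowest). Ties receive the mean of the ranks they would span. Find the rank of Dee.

4

Sorted (ascending): 5.2, 5.2, 6.1, 6.5, 6.6, 6.9, 7.7, 8.5, 9.2, 9.2, 9.7
The 2 values of 5.2 occupy positions 1–2 → average rank (1+2)/2 = 1.5.
The 2 values of 9.2 occupy positions 9–10 → average rank (9+10)/2 = 9.5.
Dee has value 6.5 → rank 4.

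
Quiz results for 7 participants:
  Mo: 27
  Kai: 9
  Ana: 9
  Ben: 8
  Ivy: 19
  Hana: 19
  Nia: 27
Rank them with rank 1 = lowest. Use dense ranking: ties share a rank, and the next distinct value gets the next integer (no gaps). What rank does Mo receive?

Sorted (ascending): 8, 9, 9, 19, 19, 27, 27
The 2 values of 9 share dense rank 2.
The 2 values of 19 share dense rank 3.
The 2 values of 27 share dense rank 4.
Remaining distinct values take the next consecutive integers.
Mo has value 27 → rank 4.

4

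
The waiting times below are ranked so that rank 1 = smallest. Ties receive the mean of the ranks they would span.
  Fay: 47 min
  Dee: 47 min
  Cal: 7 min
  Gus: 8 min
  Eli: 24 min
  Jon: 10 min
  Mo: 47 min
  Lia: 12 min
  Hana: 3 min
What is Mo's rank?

Sorted (ascending): 3, 7, 8, 10, 12, 24, 47, 47, 47
The 3 values of 47 occupy positions 7–9 → average rank 8.
Mo has value 47 min → rank 8.

8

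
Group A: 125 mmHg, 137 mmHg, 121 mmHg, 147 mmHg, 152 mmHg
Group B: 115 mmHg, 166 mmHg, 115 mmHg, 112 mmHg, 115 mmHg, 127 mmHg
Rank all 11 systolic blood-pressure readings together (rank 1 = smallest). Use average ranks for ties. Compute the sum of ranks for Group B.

28

Sorted (ascending): 112, 115, 115, 115, 121, 125, 127, 137, 147, 152, 166
The 3 values of 115 occupy positions 2–4 → average rank 3.
Group B values → pooled ranks: 115→3, 166→11, 115→3, 112→1, 115→3, 127→7
Rank sum = 3 + 11 + 3 + 1 + 3 + 7 = 28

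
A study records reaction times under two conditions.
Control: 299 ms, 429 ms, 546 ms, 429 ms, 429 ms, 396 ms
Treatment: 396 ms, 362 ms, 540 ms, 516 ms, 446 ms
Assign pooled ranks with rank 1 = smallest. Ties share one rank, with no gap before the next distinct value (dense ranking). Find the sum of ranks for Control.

Sorted (ascending): 299, 362, 396, 396, 429, 429, 429, 446, 516, 540, 546
The 2 values of 396 share dense rank 3.
The 3 values of 429 share dense rank 4.
Remaining distinct values take the next consecutive integers.
Control values → pooled ranks: 299→1, 429→4, 546→8, 429→4, 429→4, 396→3
Rank sum = 1 + 4 + 8 + 4 + 4 + 3 = 24

24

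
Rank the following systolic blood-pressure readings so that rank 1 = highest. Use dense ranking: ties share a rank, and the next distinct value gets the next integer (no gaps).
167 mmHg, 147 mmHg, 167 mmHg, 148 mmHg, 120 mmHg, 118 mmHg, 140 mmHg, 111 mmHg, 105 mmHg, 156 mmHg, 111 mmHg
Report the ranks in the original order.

1, 4, 1, 3, 6, 7, 5, 8, 9, 2, 8

Sorted (descending): 167, 167, 156, 148, 147, 140, 120, 118, 111, 111, 105
The 2 values of 167 share dense rank 1.
The 2 values of 111 share dense rank 8.
Remaining distinct values take the next consecutive integers.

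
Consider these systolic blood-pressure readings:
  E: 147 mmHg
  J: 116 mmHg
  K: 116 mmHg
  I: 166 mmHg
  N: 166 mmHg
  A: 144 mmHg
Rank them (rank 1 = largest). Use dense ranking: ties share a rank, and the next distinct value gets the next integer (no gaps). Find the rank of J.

4

Sorted (descending): 166, 166, 147, 144, 116, 116
The 2 values of 166 share dense rank 1.
The 2 values of 116 share dense rank 4.
Remaining distinct values take the next consecutive integers.
J has value 116 mmHg → rank 4.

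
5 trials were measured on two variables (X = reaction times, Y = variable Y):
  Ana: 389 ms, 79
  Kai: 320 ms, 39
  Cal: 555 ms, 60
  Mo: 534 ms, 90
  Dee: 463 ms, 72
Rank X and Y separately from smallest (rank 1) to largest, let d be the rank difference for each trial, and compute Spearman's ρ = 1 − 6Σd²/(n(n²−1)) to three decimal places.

Ranks of variable 1: 2, 1, 5, 4, 3
Ranks of variable 2: 4, 1, 2, 5, 3
d = r₁ − r₂: -2, 0, 3, -1, 0
d²: 4, 0, 9, 1, 0; Σd² = 14
ρ = 1 − 6·14/(5·24) = 1 − 84/120 = 0.300

0.300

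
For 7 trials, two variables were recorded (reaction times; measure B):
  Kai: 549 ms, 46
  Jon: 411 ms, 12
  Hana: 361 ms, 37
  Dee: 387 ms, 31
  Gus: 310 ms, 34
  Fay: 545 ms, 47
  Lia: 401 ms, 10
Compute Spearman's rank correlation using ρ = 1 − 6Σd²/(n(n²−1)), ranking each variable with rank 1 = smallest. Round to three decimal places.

0.321

Ranks of variable 1: 7, 5, 2, 3, 1, 6, 4
Ranks of variable 2: 6, 2, 5, 3, 4, 7, 1
d = r₁ − r₂: 1, 3, -3, 0, -3, -1, 3
d²: 1, 9, 9, 0, 9, 1, 9; Σd² = 38
ρ = 1 − 6·38/(7·48) = 1 − 228/336 = 0.321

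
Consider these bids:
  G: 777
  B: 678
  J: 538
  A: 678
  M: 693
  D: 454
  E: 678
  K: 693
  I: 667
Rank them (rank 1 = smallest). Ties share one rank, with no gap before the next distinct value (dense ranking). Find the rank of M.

Sorted (ascending): 454, 538, 667, 678, 678, 678, 693, 693, 777
The 3 values of 678 share dense rank 4.
The 2 values of 693 share dense rank 5.
Remaining distinct values take the next consecutive integers.
M has value 693 → rank 5.

5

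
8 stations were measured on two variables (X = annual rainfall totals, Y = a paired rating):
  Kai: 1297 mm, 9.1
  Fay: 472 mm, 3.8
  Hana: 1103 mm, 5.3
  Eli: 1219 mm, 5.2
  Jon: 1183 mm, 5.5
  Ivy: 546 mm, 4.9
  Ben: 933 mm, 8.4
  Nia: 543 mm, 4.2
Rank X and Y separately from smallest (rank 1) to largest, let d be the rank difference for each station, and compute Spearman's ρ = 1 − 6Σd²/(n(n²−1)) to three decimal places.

0.786

Ranks of variable 1: 8, 1, 5, 7, 6, 3, 4, 2
Ranks of variable 2: 8, 1, 5, 4, 6, 3, 7, 2
d = r₁ − r₂: 0, 0, 0, 3, 0, 0, -3, 0
d²: 0, 0, 0, 9, 0, 0, 9, 0; Σd² = 18
ρ = 1 − 6·18/(8·63) = 1 − 108/504 = 0.786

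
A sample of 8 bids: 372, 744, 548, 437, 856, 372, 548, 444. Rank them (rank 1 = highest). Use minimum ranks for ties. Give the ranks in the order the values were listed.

7, 2, 3, 6, 1, 7, 3, 5

Sorted (descending): 856, 744, 548, 548, 444, 437, 372, 372
The 2 values of 548 occupy positions 3–4 → each gets rank 3.
The 2 values of 372 occupy positions 7–8 → each gets rank 7.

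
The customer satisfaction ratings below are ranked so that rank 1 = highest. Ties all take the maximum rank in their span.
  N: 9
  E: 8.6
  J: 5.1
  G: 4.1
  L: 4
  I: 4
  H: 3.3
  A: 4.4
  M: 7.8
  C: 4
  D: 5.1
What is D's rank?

5

Sorted (descending): 9, 8.6, 7.8, 5.1, 5.1, 4.4, 4.1, 4, 4, 4, 3.3
The 2 values of 5.1 occupy positions 4–5 → each gets rank 5.
The 3 values of 4 occupy positions 8–10 → each gets rank 10.
D has value 5.1 → rank 5.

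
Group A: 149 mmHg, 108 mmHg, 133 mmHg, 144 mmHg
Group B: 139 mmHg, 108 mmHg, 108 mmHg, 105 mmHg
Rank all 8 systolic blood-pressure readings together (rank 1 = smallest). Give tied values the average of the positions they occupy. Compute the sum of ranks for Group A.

Sorted (ascending): 105, 108, 108, 108, 133, 139, 144, 149
The 3 values of 108 occupy positions 2–4 → average rank 3.
Group A values → pooled ranks: 149→8, 108→3, 133→5, 144→7
Rank sum = 8 + 3 + 5 + 7 = 23

23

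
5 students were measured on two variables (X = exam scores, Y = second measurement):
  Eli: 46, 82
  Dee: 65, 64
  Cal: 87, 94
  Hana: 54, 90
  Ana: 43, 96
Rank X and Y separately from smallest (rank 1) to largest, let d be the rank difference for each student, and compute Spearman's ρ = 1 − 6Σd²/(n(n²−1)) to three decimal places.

Ranks of variable 1: 2, 4, 5, 3, 1
Ranks of variable 2: 2, 1, 4, 3, 5
d = r₁ − r₂: 0, 3, 1, 0, -4
d²: 0, 9, 1, 0, 16; Σd² = 26
ρ = 1 − 6·26/(5·24) = 1 − 156/120 = -0.300

-0.300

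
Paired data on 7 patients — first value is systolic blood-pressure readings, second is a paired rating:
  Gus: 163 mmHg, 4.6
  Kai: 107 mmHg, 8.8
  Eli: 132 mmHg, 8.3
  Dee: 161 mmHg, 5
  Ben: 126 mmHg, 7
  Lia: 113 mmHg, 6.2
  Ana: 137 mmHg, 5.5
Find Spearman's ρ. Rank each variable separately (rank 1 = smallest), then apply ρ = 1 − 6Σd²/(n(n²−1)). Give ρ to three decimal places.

-0.857

Ranks of variable 1: 7, 1, 4, 6, 3, 2, 5
Ranks of variable 2: 1, 7, 6, 2, 5, 4, 3
d = r₁ − r₂: 6, -6, -2, 4, -2, -2, 2
d²: 36, 36, 4, 16, 4, 4, 4; Σd² = 104
ρ = 1 − 6·104/(7·48) = 1 − 624/336 = -0.857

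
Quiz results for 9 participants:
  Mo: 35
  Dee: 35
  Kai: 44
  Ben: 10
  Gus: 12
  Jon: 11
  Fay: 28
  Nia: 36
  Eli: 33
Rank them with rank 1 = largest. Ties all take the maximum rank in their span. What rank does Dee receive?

Sorted (descending): 44, 36, 35, 35, 33, 28, 12, 11, 10
The 2 values of 35 occupy positions 3–4 → each gets rank 4.
Dee has value 35 → rank 4.

4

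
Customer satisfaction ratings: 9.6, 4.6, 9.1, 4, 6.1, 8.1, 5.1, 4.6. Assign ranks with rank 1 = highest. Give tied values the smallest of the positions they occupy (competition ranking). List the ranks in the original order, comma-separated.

Sorted (descending): 9.6, 9.1, 8.1, 6.1, 5.1, 4.6, 4.6, 4
The 2 values of 4.6 occupy positions 6–7 → each gets rank 6.

1, 6, 2, 8, 4, 3, 5, 6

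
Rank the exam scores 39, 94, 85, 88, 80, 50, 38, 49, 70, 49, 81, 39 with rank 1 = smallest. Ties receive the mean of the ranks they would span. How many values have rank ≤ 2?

1

Sorted (ascending): 38, 39, 39, 49, 49, 50, 70, 80, 81, 85, 88, 94
The 2 values of 39 occupy positions 2–3 → average rank (2+3)/2 = 2.5.
The 2 values of 49 occupy positions 4–5 → average rank (4+5)/2 = 4.5.
Ranks ≤ 2: {1} → 1 value.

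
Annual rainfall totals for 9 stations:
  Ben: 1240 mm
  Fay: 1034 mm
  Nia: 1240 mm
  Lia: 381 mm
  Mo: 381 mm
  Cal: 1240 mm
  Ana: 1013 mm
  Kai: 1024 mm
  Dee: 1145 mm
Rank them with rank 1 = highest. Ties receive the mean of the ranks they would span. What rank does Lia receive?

Sorted (descending): 1240, 1240, 1240, 1145, 1034, 1024, 1013, 381, 381
The 3 values of 1240 occupy positions 1–3 → average rank 2.
The 2 values of 381 occupy positions 8–9 → average rank (8+9)/2 = 8.5.
Lia has value 381 mm → rank 8.5.

8.5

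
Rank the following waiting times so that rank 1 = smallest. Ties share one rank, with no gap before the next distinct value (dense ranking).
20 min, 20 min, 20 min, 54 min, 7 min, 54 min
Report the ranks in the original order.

Sorted (ascending): 7, 20, 20, 20, 54, 54
The 3 values of 20 share dense rank 2.
The 2 values of 54 share dense rank 3.
Remaining distinct values take the next consecutive integers.

2, 2, 2, 3, 1, 3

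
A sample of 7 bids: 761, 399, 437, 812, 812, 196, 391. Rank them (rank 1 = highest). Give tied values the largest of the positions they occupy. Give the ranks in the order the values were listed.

Sorted (descending): 812, 812, 761, 437, 399, 391, 196
The 2 values of 812 occupy positions 1–2 → each gets rank 2.

3, 5, 4, 2, 2, 7, 6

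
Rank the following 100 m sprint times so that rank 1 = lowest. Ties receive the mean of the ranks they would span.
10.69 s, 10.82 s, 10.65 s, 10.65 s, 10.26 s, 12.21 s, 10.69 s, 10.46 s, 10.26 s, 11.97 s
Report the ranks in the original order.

Sorted (ascending): 10.26, 10.26, 10.46, 10.65, 10.65, 10.69, 10.69, 10.82, 11.97, 12.21
The 2 values of 10.26 occupy positions 1–2 → average rank (1+2)/2 = 1.5.
The 2 values of 10.65 occupy positions 4–5 → average rank (4+5)/2 = 4.5.
The 2 values of 10.69 occupy positions 6–7 → average rank (6+7)/2 = 6.5.

6.5, 8, 4.5, 4.5, 1.5, 10, 6.5, 3, 1.5, 9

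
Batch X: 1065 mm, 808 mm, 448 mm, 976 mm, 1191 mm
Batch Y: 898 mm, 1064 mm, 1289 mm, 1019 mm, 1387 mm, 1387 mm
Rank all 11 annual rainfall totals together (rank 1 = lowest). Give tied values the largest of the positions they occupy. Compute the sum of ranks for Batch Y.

45

Sorted (ascending): 448, 808, 898, 976, 1019, 1064, 1065, 1191, 1289, 1387, 1387
The 2 values of 1387 occupy positions 10–11 → each gets rank 11.
Batch Y values → pooled ranks: 898→3, 1064→6, 1289→9, 1019→5, 1387→11, 1387→11
Rank sum = 3 + 6 + 9 + 5 + 11 + 11 = 45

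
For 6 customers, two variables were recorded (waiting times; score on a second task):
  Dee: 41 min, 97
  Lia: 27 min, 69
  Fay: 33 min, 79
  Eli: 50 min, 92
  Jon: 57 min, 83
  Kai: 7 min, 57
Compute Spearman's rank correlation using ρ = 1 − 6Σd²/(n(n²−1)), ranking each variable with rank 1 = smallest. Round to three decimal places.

0.771

Ranks of variable 1: 4, 2, 3, 5, 6, 1
Ranks of variable 2: 6, 2, 3, 5, 4, 1
d = r₁ − r₂: -2, 0, 0, 0, 2, 0
d²: 4, 0, 0, 0, 4, 0; Σd² = 8
ρ = 1 − 6·8/(6·35) = 1 − 48/210 = 0.771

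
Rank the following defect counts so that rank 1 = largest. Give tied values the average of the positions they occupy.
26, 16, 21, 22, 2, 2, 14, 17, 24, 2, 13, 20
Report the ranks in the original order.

1, 7, 4, 3, 11, 11, 8, 6, 2, 11, 9, 5

Sorted (descending): 26, 24, 22, 21, 20, 17, 16, 14, 13, 2, 2, 2
The 3 values of 2 occupy positions 10–12 → average rank 11.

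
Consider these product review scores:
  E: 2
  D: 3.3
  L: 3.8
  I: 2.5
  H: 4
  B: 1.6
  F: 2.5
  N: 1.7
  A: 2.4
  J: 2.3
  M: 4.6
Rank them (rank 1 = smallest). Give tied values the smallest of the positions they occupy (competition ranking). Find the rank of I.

6

Sorted (ascending): 1.6, 1.7, 2, 2.3, 2.4, 2.5, 2.5, 3.3, 3.8, 4, 4.6
The 2 values of 2.5 occupy positions 6–7 → each gets rank 6.
I has value 2.5 → rank 6.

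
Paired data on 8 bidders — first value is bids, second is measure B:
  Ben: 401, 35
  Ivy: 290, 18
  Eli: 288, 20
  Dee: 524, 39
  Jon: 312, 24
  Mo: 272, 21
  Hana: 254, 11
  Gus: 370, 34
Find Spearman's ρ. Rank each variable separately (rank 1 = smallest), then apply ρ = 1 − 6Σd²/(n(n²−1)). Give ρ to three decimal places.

Ranks of variable 1: 7, 4, 3, 8, 5, 2, 1, 6
Ranks of variable 2: 7, 2, 3, 8, 5, 4, 1, 6
d = r₁ − r₂: 0, 2, 0, 0, 0, -2, 0, 0
d²: 0, 4, 0, 0, 0, 4, 0, 0; Σd² = 8
ρ = 1 − 6·8/(8·63) = 1 − 48/504 = 0.905

0.905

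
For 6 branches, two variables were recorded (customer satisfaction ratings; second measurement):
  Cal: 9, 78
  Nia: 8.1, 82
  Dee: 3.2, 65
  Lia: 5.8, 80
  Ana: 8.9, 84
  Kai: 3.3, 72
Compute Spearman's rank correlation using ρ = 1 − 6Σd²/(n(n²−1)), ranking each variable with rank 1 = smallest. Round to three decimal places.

0.657

Ranks of variable 1: 6, 4, 1, 3, 5, 2
Ranks of variable 2: 3, 5, 1, 4, 6, 2
d = r₁ − r₂: 3, -1, 0, -1, -1, 0
d²: 9, 1, 0, 1, 1, 0; Σd² = 12
ρ = 1 − 6·12/(6·35) = 1 − 72/210 = 0.657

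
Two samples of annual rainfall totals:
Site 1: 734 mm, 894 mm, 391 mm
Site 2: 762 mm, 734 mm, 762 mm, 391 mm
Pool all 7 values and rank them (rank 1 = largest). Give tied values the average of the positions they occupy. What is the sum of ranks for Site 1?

Sorted (descending): 894, 762, 762, 734, 734, 391, 391
The 2 values of 762 occupy positions 2–3 → average rank (2+3)/2 = 2.5.
The 2 values of 734 occupy positions 4–5 → average rank (4+5)/2 = 4.5.
The 2 values of 391 occupy positions 6–7 → average rank (6+7)/2 = 6.5.
Site 1 values → pooled ranks: 734→4.5, 894→1, 391→6.5
Rank sum = 4.5 + 1 + 6.5 = 12

12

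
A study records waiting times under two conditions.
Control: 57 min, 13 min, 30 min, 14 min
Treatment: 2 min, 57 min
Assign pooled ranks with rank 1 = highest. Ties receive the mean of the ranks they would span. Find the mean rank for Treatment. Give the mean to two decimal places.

3.75

Sorted (descending): 57, 57, 30, 14, 13, 2
The 2 values of 57 occupy positions 1–2 → average rank (1+2)/2 = 1.5.
Treatment values → pooled ranks: 2→6, 57→1.5
Mean rank = (6 + 1.5) / 2 = 3.75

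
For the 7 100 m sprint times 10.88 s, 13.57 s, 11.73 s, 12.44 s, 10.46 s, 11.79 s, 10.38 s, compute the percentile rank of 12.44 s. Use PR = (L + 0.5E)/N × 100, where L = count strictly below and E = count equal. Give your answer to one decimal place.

78.6

N = 7.
Strictly below 12.44: 5. Equal to 12.44: 1.
PR = (5 + 0.5·1)/7 × 100 = 78.6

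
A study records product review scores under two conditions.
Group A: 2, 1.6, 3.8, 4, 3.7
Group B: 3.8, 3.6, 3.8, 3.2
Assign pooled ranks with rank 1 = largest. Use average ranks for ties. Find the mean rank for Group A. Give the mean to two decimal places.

5.20

Sorted (descending): 4, 3.8, 3.8, 3.8, 3.7, 3.6, 3.2, 2, 1.6
The 3 values of 3.8 occupy positions 2–4 → average rank 3.
Group A values → pooled ranks: 2→8, 1.6→9, 3.8→3, 4→1, 3.7→5
Mean rank = (8 + 9 + 3 + 1 + 5) / 5 = 5.20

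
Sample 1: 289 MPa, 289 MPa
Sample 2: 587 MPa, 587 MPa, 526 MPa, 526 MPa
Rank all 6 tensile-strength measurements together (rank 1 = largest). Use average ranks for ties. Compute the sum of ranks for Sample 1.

Sorted (descending): 587, 587, 526, 526, 289, 289
The 2 values of 587 occupy positions 1–2 → average rank (1+2)/2 = 1.5.
The 2 values of 526 occupy positions 3–4 → average rank (3+4)/2 = 3.5.
The 2 values of 289 occupy positions 5–6 → average rank (5+6)/2 = 5.5.
Sample 1 values → pooled ranks: 289→5.5, 289→5.5
Rank sum = 5.5 + 5.5 = 11

11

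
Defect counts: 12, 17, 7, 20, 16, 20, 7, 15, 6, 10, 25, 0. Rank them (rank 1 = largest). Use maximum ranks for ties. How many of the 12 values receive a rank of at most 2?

1

Sorted (descending): 25, 20, 20, 17, 16, 15, 12, 10, 7, 7, 6, 0
The 2 values of 20 occupy positions 2–3 → each gets rank 3.
The 2 values of 7 occupy positions 9–10 → each gets rank 10.
Ranks ≤ 2: {1} → 1 value.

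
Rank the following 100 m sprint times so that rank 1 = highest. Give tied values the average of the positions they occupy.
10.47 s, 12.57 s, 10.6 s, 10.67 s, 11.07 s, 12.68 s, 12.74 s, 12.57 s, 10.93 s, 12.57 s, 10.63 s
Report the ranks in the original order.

Sorted (descending): 12.74, 12.68, 12.57, 12.57, 12.57, 11.07, 10.93, 10.67, 10.63, 10.6, 10.47
The 3 values of 12.57 occupy positions 3–5 → average rank 4.

11, 4, 10, 8, 6, 2, 1, 4, 7, 4, 9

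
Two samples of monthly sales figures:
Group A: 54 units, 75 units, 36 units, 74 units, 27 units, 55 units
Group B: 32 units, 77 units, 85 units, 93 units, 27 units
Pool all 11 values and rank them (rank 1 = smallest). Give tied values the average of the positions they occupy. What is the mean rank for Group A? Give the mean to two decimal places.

Sorted (ascending): 27, 27, 32, 36, 54, 55, 74, 75, 77, 85, 93
The 2 values of 27 occupy positions 1–2 → average rank (1+2)/2 = 1.5.
Group A values → pooled ranks: 54→5, 75→8, 36→4, 74→7, 27→1.5, 55→6
Mean rank = (5 + 8 + 4 + 7 + 1.5 + 6) / 6 = 5.25

5.25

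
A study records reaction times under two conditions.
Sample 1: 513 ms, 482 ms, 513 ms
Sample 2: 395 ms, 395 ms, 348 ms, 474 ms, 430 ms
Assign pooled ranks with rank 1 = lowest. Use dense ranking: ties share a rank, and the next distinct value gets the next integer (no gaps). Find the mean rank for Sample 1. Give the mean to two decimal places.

Sorted (ascending): 348, 395, 395, 430, 474, 482, 513, 513
The 2 values of 395 share dense rank 2.
The 2 values of 513 share dense rank 6.
Remaining distinct values take the next consecutive integers.
Sample 1 values → pooled ranks: 513→6, 482→5, 513→6
Mean rank = (6 + 5 + 6) / 3 = 5.67

5.67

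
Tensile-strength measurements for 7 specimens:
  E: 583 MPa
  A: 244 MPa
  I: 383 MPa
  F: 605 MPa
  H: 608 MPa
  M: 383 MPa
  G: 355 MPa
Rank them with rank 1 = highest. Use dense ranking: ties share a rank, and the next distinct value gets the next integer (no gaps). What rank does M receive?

Sorted (descending): 608, 605, 583, 383, 383, 355, 244
The 2 values of 383 share dense rank 4.
Remaining distinct values take the next consecutive integers.
M has value 383 MPa → rank 4.

4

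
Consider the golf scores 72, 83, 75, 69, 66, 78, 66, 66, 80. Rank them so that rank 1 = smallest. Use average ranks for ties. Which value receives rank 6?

Sorted (ascending): 66, 66, 66, 69, 72, 75, 78, 80, 83
The 3 values of 66 occupy positions 1–3 → average rank 2.
Rank 6 → value 75.

75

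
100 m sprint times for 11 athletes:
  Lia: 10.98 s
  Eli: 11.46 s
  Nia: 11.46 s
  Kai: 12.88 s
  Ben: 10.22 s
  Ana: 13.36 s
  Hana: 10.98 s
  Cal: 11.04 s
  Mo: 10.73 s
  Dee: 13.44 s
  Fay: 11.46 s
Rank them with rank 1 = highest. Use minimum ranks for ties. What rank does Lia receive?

Sorted (descending): 13.44, 13.36, 12.88, 11.46, 11.46, 11.46, 11.04, 10.98, 10.98, 10.73, 10.22
The 3 values of 11.46 occupy positions 4–6 → each gets rank 4.
The 2 values of 10.98 occupy positions 8–9 → each gets rank 8.
Lia has value 10.98 s → rank 8.

8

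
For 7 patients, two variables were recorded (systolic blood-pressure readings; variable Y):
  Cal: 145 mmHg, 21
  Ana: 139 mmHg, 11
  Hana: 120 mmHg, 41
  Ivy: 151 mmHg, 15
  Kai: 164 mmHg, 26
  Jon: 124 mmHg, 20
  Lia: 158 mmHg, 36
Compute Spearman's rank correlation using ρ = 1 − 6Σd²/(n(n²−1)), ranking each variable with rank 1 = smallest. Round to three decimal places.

0.036

Ranks of variable 1: 4, 3, 1, 5, 7, 2, 6
Ranks of variable 2: 4, 1, 7, 2, 5, 3, 6
d = r₁ − r₂: 0, 2, -6, 3, 2, -1, 0
d²: 0, 4, 36, 9, 4, 1, 0; Σd² = 54
ρ = 1 − 6·54/(7·48) = 1 − 324/336 = 0.036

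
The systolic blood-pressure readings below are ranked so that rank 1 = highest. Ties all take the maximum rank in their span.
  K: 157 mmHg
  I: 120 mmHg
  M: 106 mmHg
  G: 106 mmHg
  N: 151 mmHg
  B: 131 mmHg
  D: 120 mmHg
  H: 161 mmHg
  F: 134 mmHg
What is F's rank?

4

Sorted (descending): 161, 157, 151, 134, 131, 120, 120, 106, 106
The 2 values of 120 occupy positions 6–7 → each gets rank 7.
The 2 values of 106 occupy positions 8–9 → each gets rank 9.
F has value 134 mmHg → rank 4.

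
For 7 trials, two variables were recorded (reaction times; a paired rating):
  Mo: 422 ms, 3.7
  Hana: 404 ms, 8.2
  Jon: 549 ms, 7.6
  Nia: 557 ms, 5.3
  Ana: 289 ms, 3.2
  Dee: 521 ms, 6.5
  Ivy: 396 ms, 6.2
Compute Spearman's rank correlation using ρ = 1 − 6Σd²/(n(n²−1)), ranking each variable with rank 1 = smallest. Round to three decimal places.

0.286

Ranks of variable 1: 4, 3, 6, 7, 1, 5, 2
Ranks of variable 2: 2, 7, 6, 3, 1, 5, 4
d = r₁ − r₂: 2, -4, 0, 4, 0, 0, -2
d²: 4, 16, 0, 16, 0, 0, 4; Σd² = 40
ρ = 1 − 6·40/(7·48) = 1 − 240/336 = 0.286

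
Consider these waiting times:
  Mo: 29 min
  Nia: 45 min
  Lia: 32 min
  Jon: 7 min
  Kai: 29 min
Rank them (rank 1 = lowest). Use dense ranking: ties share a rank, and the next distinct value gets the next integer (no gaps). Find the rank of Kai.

2

Sorted (ascending): 7, 29, 29, 32, 45
The 2 values of 29 share dense rank 2.
Remaining distinct values take the next consecutive integers.
Kai has value 29 min → rank 2.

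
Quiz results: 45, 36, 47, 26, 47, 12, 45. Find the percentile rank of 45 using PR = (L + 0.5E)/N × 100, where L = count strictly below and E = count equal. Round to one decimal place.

57.1

N = 7.
Strictly below 45: 3. Equal to 45: 2.
PR = (3 + 0.5·2)/7 × 100 = 57.1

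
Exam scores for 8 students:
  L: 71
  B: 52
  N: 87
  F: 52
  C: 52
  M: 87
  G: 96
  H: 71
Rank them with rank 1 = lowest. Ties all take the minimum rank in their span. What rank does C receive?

1

Sorted (ascending): 52, 52, 52, 71, 71, 87, 87, 96
The 3 values of 52 occupy positions 1–3 → each gets rank 1.
The 2 values of 71 occupy positions 4–5 → each gets rank 4.
The 2 values of 87 occupy positions 6–7 → each gets rank 6.
C has value 52 → rank 1.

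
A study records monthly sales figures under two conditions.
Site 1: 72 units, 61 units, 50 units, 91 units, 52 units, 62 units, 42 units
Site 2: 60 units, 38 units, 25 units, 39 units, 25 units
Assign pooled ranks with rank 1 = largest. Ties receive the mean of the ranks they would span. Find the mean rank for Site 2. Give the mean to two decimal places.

9.40

Sorted (descending): 91, 72, 62, 61, 60, 52, 50, 42, 39, 38, 25, 25
The 2 values of 25 occupy positions 11–12 → average rank (11+12)/2 = 11.5.
Site 2 values → pooled ranks: 60→5, 38→10, 25→11.5, 39→9, 25→11.5
Mean rank = (5 + 10 + 11.5 + 9 + 11.5) / 5 = 9.40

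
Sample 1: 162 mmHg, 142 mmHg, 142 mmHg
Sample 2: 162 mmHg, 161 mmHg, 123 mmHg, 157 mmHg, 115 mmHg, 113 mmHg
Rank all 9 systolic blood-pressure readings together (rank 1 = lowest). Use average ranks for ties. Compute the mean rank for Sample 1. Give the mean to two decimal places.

Sorted (ascending): 113, 115, 123, 142, 142, 157, 161, 162, 162
The 2 values of 142 occupy positions 4–5 → average rank (4+5)/2 = 4.5.
The 2 values of 162 occupy positions 8–9 → average rank (8+9)/2 = 8.5.
Sample 1 values → pooled ranks: 162→8.5, 142→4.5, 142→4.5
Mean rank = (8.5 + 4.5 + 4.5) / 3 = 5.83

5.83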